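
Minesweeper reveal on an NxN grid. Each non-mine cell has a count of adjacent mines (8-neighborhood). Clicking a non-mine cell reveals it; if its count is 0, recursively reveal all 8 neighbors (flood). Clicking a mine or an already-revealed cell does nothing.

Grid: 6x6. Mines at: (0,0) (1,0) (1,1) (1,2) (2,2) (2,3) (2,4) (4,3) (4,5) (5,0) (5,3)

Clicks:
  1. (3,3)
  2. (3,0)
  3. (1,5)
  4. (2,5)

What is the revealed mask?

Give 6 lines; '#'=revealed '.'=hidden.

Click 1 (3,3) count=4: revealed 1 new [(3,3)] -> total=1
Click 2 (3,0) count=0: revealed 6 new [(2,0) (2,1) (3,0) (3,1) (4,0) (4,1)] -> total=7
Click 3 (1,5) count=1: revealed 1 new [(1,5)] -> total=8
Click 4 (2,5) count=1: revealed 1 new [(2,5)] -> total=9

Answer: ......
.....#
##...#
##.#..
##....
......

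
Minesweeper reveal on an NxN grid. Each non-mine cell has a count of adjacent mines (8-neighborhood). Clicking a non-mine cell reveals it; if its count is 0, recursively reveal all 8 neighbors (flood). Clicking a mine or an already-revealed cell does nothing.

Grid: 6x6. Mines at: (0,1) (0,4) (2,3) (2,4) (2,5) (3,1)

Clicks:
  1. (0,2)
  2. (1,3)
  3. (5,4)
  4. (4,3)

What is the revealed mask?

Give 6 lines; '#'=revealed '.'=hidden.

Answer: ..#...
...#..
......
..####
######
######

Derivation:
Click 1 (0,2) count=1: revealed 1 new [(0,2)] -> total=1
Click 2 (1,3) count=3: revealed 1 new [(1,3)] -> total=2
Click 3 (5,4) count=0: revealed 16 new [(3,2) (3,3) (3,4) (3,5) (4,0) (4,1) (4,2) (4,3) (4,4) (4,5) (5,0) (5,1) (5,2) (5,3) (5,4) (5,5)] -> total=18
Click 4 (4,3) count=0: revealed 0 new [(none)] -> total=18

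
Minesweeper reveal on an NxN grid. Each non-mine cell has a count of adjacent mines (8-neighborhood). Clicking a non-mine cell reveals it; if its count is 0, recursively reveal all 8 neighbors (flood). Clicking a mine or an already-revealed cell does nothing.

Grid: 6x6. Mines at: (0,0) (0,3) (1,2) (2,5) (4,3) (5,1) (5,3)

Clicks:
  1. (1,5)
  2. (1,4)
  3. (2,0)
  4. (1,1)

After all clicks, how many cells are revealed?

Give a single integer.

Answer: 13

Derivation:
Click 1 (1,5) count=1: revealed 1 new [(1,5)] -> total=1
Click 2 (1,4) count=2: revealed 1 new [(1,4)] -> total=2
Click 3 (2,0) count=0: revealed 11 new [(1,0) (1,1) (2,0) (2,1) (2,2) (3,0) (3,1) (3,2) (4,0) (4,1) (4,2)] -> total=13
Click 4 (1,1) count=2: revealed 0 new [(none)] -> total=13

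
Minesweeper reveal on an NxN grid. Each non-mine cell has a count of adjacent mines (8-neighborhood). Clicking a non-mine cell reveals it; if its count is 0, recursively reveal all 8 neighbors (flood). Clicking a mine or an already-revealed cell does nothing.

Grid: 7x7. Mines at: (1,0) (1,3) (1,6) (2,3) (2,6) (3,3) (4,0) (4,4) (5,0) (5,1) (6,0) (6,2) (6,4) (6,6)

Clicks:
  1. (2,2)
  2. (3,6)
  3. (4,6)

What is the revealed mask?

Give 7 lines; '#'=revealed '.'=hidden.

Click 1 (2,2) count=3: revealed 1 new [(2,2)] -> total=1
Click 2 (3,6) count=1: revealed 1 new [(3,6)] -> total=2
Click 3 (4,6) count=0: revealed 5 new [(3,5) (4,5) (4,6) (5,5) (5,6)] -> total=7

Answer: .......
.......
..#....
.....##
.....##
.....##
.......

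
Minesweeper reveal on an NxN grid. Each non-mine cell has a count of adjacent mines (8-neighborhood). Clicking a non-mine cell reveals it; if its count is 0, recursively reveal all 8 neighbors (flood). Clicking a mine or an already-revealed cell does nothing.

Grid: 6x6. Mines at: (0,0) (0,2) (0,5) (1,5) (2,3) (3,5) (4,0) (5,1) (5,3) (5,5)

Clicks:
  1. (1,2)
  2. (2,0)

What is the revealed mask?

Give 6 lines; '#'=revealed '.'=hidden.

Click 1 (1,2) count=2: revealed 1 new [(1,2)] -> total=1
Click 2 (2,0) count=0: revealed 8 new [(1,0) (1,1) (2,0) (2,1) (2,2) (3,0) (3,1) (3,2)] -> total=9

Answer: ......
###...
###...
###...
......
......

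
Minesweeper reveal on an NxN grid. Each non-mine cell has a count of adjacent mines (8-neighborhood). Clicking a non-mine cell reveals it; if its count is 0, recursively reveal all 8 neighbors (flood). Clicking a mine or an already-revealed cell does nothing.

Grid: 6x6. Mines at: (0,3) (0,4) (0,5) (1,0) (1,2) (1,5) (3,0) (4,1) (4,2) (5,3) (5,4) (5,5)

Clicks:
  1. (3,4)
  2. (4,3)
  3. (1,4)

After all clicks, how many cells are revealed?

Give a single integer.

Click 1 (3,4) count=0: revealed 9 new [(2,3) (2,4) (2,5) (3,3) (3,4) (3,5) (4,3) (4,4) (4,5)] -> total=9
Click 2 (4,3) count=3: revealed 0 new [(none)] -> total=9
Click 3 (1,4) count=4: revealed 1 new [(1,4)] -> total=10

Answer: 10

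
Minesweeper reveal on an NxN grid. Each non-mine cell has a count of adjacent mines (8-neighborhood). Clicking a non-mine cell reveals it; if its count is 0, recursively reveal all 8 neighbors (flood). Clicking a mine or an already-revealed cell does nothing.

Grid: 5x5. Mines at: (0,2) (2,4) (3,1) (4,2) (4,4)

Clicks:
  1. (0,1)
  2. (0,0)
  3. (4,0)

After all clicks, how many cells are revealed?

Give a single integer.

Answer: 7

Derivation:
Click 1 (0,1) count=1: revealed 1 new [(0,1)] -> total=1
Click 2 (0,0) count=0: revealed 5 new [(0,0) (1,0) (1,1) (2,0) (2,1)] -> total=6
Click 3 (4,0) count=1: revealed 1 new [(4,0)] -> total=7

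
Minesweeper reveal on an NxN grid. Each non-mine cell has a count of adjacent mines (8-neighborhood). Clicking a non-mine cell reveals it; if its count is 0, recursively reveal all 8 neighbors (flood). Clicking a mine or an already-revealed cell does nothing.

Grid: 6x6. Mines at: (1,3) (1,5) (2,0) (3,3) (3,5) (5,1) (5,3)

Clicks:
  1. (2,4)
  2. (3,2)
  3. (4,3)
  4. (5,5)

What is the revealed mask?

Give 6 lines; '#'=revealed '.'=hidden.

Answer: ......
......
....#.
..#...
...###
....##

Derivation:
Click 1 (2,4) count=4: revealed 1 new [(2,4)] -> total=1
Click 2 (3,2) count=1: revealed 1 new [(3,2)] -> total=2
Click 3 (4,3) count=2: revealed 1 new [(4,3)] -> total=3
Click 4 (5,5) count=0: revealed 4 new [(4,4) (4,5) (5,4) (5,5)] -> total=7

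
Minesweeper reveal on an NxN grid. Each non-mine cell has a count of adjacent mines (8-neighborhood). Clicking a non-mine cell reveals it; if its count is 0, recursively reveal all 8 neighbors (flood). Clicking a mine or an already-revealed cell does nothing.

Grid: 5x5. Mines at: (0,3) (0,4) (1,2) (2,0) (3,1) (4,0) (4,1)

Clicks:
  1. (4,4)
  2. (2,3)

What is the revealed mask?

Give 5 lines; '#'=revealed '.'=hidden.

Click 1 (4,4) count=0: revealed 11 new [(1,3) (1,4) (2,2) (2,3) (2,4) (3,2) (3,3) (3,4) (4,2) (4,3) (4,4)] -> total=11
Click 2 (2,3) count=1: revealed 0 new [(none)] -> total=11

Answer: .....
...##
..###
..###
..###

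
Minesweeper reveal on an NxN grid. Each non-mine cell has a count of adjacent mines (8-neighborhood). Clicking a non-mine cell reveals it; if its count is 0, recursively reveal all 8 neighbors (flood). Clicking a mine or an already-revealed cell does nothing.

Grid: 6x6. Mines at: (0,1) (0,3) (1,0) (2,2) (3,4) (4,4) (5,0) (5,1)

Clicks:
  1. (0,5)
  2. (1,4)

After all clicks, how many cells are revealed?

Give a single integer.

Answer: 6

Derivation:
Click 1 (0,5) count=0: revealed 6 new [(0,4) (0,5) (1,4) (1,5) (2,4) (2,5)] -> total=6
Click 2 (1,4) count=1: revealed 0 new [(none)] -> total=6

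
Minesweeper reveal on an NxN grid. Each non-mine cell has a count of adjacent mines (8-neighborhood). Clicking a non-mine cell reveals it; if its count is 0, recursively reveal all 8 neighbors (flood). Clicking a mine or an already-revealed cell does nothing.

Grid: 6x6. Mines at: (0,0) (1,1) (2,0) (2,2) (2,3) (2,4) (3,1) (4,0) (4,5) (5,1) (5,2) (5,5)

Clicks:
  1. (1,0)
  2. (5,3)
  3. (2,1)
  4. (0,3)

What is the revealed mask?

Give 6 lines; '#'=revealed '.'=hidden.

Answer: ..####
#.####
.#....
......
......
...#..

Derivation:
Click 1 (1,0) count=3: revealed 1 new [(1,0)] -> total=1
Click 2 (5,3) count=1: revealed 1 new [(5,3)] -> total=2
Click 3 (2,1) count=4: revealed 1 new [(2,1)] -> total=3
Click 4 (0,3) count=0: revealed 8 new [(0,2) (0,3) (0,4) (0,5) (1,2) (1,3) (1,4) (1,5)] -> total=11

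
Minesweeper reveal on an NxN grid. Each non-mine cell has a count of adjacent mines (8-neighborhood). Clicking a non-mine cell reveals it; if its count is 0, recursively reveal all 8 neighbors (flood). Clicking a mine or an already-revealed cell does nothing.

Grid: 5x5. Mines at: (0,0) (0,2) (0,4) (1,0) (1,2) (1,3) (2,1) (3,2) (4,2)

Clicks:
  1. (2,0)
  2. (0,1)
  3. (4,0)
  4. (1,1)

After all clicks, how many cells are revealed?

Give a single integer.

Click 1 (2,0) count=2: revealed 1 new [(2,0)] -> total=1
Click 2 (0,1) count=4: revealed 1 new [(0,1)] -> total=2
Click 3 (4,0) count=0: revealed 4 new [(3,0) (3,1) (4,0) (4,1)] -> total=6
Click 4 (1,1) count=5: revealed 1 new [(1,1)] -> total=7

Answer: 7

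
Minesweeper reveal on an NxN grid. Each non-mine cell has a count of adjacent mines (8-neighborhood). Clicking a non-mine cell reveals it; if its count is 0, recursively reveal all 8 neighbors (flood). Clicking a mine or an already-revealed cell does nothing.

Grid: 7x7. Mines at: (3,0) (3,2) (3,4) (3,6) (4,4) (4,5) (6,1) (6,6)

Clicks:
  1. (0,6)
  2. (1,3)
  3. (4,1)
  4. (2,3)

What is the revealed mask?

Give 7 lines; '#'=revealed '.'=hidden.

Answer: #######
#######
#######
.......
.#.....
.......
.......

Derivation:
Click 1 (0,6) count=0: revealed 21 new [(0,0) (0,1) (0,2) (0,3) (0,4) (0,5) (0,6) (1,0) (1,1) (1,2) (1,3) (1,4) (1,5) (1,6) (2,0) (2,1) (2,2) (2,3) (2,4) (2,5) (2,6)] -> total=21
Click 2 (1,3) count=0: revealed 0 new [(none)] -> total=21
Click 3 (4,1) count=2: revealed 1 new [(4,1)] -> total=22
Click 4 (2,3) count=2: revealed 0 new [(none)] -> total=22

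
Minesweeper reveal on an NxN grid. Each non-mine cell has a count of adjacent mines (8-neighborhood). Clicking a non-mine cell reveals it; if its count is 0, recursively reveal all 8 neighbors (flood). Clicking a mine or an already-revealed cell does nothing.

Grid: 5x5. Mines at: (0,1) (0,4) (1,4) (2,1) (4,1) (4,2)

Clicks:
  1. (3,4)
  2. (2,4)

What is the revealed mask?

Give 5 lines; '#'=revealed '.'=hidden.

Answer: .....
.....
...##
...##
...##

Derivation:
Click 1 (3,4) count=0: revealed 6 new [(2,3) (2,4) (3,3) (3,4) (4,3) (4,4)] -> total=6
Click 2 (2,4) count=1: revealed 0 new [(none)] -> total=6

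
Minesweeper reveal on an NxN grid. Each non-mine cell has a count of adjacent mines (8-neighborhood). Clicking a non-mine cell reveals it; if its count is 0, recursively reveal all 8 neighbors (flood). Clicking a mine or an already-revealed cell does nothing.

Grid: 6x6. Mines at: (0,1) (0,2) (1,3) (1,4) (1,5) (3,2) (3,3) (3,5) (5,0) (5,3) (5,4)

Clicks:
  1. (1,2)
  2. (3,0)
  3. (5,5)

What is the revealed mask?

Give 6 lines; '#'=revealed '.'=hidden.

Answer: ......
###...
##....
##....
##....
.....#

Derivation:
Click 1 (1,2) count=3: revealed 1 new [(1,2)] -> total=1
Click 2 (3,0) count=0: revealed 8 new [(1,0) (1,1) (2,0) (2,1) (3,0) (3,1) (4,0) (4,1)] -> total=9
Click 3 (5,5) count=1: revealed 1 new [(5,5)] -> total=10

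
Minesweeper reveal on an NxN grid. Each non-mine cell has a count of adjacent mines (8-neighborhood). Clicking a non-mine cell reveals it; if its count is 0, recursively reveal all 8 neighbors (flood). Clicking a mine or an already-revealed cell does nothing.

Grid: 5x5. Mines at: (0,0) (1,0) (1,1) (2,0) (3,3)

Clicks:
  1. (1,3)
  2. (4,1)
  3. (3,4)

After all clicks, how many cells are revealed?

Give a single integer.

Answer: 16

Derivation:
Click 1 (1,3) count=0: revealed 9 new [(0,2) (0,3) (0,4) (1,2) (1,3) (1,4) (2,2) (2,3) (2,4)] -> total=9
Click 2 (4,1) count=0: revealed 6 new [(3,0) (3,1) (3,2) (4,0) (4,1) (4,2)] -> total=15
Click 3 (3,4) count=1: revealed 1 new [(3,4)] -> total=16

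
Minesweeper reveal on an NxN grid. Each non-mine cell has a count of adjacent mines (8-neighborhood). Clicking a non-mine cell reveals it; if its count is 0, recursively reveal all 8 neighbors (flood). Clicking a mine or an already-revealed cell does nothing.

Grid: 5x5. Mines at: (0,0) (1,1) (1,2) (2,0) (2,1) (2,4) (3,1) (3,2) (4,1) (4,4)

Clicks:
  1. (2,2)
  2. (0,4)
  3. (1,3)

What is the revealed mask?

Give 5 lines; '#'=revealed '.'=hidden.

Answer: ...##
...##
..#..
.....
.....

Derivation:
Click 1 (2,2) count=5: revealed 1 new [(2,2)] -> total=1
Click 2 (0,4) count=0: revealed 4 new [(0,3) (0,4) (1,3) (1,4)] -> total=5
Click 3 (1,3) count=2: revealed 0 new [(none)] -> total=5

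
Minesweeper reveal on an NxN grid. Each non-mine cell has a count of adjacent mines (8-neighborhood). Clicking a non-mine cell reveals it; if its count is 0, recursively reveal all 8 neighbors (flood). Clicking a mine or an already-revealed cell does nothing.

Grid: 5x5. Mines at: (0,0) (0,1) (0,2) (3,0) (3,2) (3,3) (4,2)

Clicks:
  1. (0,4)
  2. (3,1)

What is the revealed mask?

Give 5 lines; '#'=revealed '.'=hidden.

Answer: ...##
...##
...##
.#...
.....

Derivation:
Click 1 (0,4) count=0: revealed 6 new [(0,3) (0,4) (1,3) (1,4) (2,3) (2,4)] -> total=6
Click 2 (3,1) count=3: revealed 1 new [(3,1)] -> total=7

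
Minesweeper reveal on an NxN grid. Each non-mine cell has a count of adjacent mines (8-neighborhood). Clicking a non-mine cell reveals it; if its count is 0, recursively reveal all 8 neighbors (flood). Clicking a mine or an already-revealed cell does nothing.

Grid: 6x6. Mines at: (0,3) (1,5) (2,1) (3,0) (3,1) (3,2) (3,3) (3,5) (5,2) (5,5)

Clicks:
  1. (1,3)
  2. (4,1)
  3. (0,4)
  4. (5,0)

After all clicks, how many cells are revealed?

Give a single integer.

Click 1 (1,3) count=1: revealed 1 new [(1,3)] -> total=1
Click 2 (4,1) count=4: revealed 1 new [(4,1)] -> total=2
Click 3 (0,4) count=2: revealed 1 new [(0,4)] -> total=3
Click 4 (5,0) count=0: revealed 3 new [(4,0) (5,0) (5,1)] -> total=6

Answer: 6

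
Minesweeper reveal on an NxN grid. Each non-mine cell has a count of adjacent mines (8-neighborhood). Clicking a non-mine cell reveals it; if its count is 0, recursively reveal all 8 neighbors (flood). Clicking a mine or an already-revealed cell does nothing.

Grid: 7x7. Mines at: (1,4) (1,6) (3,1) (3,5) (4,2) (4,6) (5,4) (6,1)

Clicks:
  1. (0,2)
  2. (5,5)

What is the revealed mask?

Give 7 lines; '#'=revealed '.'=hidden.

Answer: ####...
####...
####...
.......
.......
.....#.
.......

Derivation:
Click 1 (0,2) count=0: revealed 12 new [(0,0) (0,1) (0,2) (0,3) (1,0) (1,1) (1,2) (1,3) (2,0) (2,1) (2,2) (2,3)] -> total=12
Click 2 (5,5) count=2: revealed 1 new [(5,5)] -> total=13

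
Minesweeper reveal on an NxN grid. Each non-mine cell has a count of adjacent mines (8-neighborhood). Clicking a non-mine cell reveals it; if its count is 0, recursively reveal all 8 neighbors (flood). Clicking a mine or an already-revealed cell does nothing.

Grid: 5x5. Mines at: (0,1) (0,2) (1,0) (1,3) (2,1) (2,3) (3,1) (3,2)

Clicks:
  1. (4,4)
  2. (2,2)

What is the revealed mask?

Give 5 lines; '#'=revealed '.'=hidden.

Answer: .....
.....
..#..
...##
...##

Derivation:
Click 1 (4,4) count=0: revealed 4 new [(3,3) (3,4) (4,3) (4,4)] -> total=4
Click 2 (2,2) count=5: revealed 1 new [(2,2)] -> total=5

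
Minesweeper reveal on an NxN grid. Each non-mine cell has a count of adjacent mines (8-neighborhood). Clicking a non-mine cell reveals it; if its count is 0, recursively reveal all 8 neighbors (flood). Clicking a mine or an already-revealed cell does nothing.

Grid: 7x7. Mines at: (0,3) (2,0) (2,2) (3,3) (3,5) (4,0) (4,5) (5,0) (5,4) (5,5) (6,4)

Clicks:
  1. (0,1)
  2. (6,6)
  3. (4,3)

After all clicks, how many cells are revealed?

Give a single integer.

Answer: 8

Derivation:
Click 1 (0,1) count=0: revealed 6 new [(0,0) (0,1) (0,2) (1,0) (1,1) (1,2)] -> total=6
Click 2 (6,6) count=1: revealed 1 new [(6,6)] -> total=7
Click 3 (4,3) count=2: revealed 1 new [(4,3)] -> total=8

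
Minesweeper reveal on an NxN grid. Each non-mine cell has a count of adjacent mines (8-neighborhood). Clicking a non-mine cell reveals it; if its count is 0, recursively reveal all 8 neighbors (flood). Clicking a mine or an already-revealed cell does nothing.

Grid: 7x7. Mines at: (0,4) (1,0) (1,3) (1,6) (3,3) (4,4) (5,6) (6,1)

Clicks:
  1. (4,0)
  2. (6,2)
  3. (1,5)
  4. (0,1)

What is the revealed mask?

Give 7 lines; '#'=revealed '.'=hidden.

Answer: .#.....
.....#.
###....
###....
###....
###....
..#....

Derivation:
Click 1 (4,0) count=0: revealed 12 new [(2,0) (2,1) (2,2) (3,0) (3,1) (3,2) (4,0) (4,1) (4,2) (5,0) (5,1) (5,2)] -> total=12
Click 2 (6,2) count=1: revealed 1 new [(6,2)] -> total=13
Click 3 (1,5) count=2: revealed 1 new [(1,5)] -> total=14
Click 4 (0,1) count=1: revealed 1 new [(0,1)] -> total=15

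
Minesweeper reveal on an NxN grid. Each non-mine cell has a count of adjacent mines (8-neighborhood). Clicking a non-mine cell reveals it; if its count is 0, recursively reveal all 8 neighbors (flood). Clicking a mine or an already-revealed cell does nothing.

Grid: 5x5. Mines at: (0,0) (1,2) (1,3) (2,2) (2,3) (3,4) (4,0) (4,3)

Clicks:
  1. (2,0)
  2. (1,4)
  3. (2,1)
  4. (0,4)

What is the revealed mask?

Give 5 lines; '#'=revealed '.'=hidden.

Click 1 (2,0) count=0: revealed 6 new [(1,0) (1,1) (2,0) (2,1) (3,0) (3,1)] -> total=6
Click 2 (1,4) count=2: revealed 1 new [(1,4)] -> total=7
Click 3 (2,1) count=2: revealed 0 new [(none)] -> total=7
Click 4 (0,4) count=1: revealed 1 new [(0,4)] -> total=8

Answer: ....#
##..#
##...
##...
.....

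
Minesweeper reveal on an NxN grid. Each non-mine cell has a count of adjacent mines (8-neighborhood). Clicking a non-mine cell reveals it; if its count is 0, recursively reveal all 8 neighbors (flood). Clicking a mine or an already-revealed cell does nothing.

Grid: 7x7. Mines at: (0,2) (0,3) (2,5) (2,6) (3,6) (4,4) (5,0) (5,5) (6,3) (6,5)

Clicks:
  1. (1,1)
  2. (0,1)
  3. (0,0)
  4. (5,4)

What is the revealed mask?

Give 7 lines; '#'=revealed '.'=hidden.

Answer: ##.....
#####..
#####..
#####..
####...
.####..
.......

Derivation:
Click 1 (1,1) count=1: revealed 1 new [(1,1)] -> total=1
Click 2 (0,1) count=1: revealed 1 new [(0,1)] -> total=2
Click 3 (0,0) count=0: revealed 22 new [(0,0) (1,0) (1,2) (1,3) (1,4) (2,0) (2,1) (2,2) (2,3) (2,4) (3,0) (3,1) (3,2) (3,3) (3,4) (4,0) (4,1) (4,2) (4,3) (5,1) (5,2) (5,3)] -> total=24
Click 4 (5,4) count=4: revealed 1 new [(5,4)] -> total=25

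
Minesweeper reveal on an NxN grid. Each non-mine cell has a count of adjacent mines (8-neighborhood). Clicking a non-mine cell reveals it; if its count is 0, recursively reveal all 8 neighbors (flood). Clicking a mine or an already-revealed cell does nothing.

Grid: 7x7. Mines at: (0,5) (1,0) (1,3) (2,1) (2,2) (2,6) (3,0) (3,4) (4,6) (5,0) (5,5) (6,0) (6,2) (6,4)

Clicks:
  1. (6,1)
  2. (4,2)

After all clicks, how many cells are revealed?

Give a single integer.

Click 1 (6,1) count=3: revealed 1 new [(6,1)] -> total=1
Click 2 (4,2) count=0: revealed 9 new [(3,1) (3,2) (3,3) (4,1) (4,2) (4,3) (5,1) (5,2) (5,3)] -> total=10

Answer: 10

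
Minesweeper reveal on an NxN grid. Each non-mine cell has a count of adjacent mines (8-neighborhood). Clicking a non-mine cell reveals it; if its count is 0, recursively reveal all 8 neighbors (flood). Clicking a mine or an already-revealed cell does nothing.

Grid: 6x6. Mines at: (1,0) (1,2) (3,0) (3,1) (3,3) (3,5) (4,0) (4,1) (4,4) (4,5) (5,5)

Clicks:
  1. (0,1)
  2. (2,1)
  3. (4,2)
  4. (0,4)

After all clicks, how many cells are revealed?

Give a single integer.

Answer: 12

Derivation:
Click 1 (0,1) count=2: revealed 1 new [(0,1)] -> total=1
Click 2 (2,1) count=4: revealed 1 new [(2,1)] -> total=2
Click 3 (4,2) count=3: revealed 1 new [(4,2)] -> total=3
Click 4 (0,4) count=0: revealed 9 new [(0,3) (0,4) (0,5) (1,3) (1,4) (1,5) (2,3) (2,4) (2,5)] -> total=12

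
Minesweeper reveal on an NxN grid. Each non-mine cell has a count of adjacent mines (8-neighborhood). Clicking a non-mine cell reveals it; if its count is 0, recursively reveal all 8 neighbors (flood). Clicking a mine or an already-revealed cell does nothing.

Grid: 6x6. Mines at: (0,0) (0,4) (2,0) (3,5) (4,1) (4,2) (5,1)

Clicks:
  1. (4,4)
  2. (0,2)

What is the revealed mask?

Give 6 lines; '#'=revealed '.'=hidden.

Click 1 (4,4) count=1: revealed 1 new [(4,4)] -> total=1
Click 2 (0,2) count=0: revealed 15 new [(0,1) (0,2) (0,3) (1,1) (1,2) (1,3) (1,4) (2,1) (2,2) (2,3) (2,4) (3,1) (3,2) (3,3) (3,4)] -> total=16

Answer: .###..
.####.
.####.
.####.
....#.
......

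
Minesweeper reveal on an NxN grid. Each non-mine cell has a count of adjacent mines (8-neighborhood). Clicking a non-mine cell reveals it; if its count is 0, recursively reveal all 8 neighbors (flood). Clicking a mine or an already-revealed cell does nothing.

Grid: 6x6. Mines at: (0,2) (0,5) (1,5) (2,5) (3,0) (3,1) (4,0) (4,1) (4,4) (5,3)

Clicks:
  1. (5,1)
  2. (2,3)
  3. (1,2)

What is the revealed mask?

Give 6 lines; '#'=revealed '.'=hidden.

Click 1 (5,1) count=2: revealed 1 new [(5,1)] -> total=1
Click 2 (2,3) count=0: revealed 9 new [(1,2) (1,3) (1,4) (2,2) (2,3) (2,4) (3,2) (3,3) (3,4)] -> total=10
Click 3 (1,2) count=1: revealed 0 new [(none)] -> total=10

Answer: ......
..###.
..###.
..###.
......
.#....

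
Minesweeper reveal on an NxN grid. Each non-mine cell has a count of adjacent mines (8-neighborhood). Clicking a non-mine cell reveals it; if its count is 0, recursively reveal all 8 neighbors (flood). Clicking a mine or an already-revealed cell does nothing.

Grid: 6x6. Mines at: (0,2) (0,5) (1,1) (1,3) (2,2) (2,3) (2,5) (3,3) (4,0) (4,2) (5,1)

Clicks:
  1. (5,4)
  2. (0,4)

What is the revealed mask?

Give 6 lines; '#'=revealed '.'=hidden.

Answer: ....#.
......
......
....##
...###
...###

Derivation:
Click 1 (5,4) count=0: revealed 8 new [(3,4) (3,5) (4,3) (4,4) (4,5) (5,3) (5,4) (5,5)] -> total=8
Click 2 (0,4) count=2: revealed 1 new [(0,4)] -> total=9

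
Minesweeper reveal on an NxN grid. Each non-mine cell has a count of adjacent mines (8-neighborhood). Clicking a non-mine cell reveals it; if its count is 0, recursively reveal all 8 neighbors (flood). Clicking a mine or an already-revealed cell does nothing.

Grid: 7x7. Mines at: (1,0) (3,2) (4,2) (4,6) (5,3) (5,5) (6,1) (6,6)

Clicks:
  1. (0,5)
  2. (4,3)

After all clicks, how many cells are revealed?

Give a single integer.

Click 1 (0,5) count=0: revealed 25 new [(0,1) (0,2) (0,3) (0,4) (0,5) (0,6) (1,1) (1,2) (1,3) (1,4) (1,5) (1,6) (2,1) (2,2) (2,3) (2,4) (2,5) (2,6) (3,3) (3,4) (3,5) (3,6) (4,3) (4,4) (4,5)] -> total=25
Click 2 (4,3) count=3: revealed 0 new [(none)] -> total=25

Answer: 25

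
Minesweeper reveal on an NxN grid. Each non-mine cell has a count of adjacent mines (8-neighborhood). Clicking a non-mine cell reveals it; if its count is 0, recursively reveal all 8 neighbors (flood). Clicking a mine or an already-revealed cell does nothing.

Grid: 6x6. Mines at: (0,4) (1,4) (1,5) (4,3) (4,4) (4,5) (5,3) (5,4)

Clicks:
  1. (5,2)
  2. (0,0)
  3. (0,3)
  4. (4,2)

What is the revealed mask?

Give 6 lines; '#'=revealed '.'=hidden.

Click 1 (5,2) count=2: revealed 1 new [(5,2)] -> total=1
Click 2 (0,0) count=0: revealed 21 new [(0,0) (0,1) (0,2) (0,3) (1,0) (1,1) (1,2) (1,3) (2,0) (2,1) (2,2) (2,3) (3,0) (3,1) (3,2) (3,3) (4,0) (4,1) (4,2) (5,0) (5,1)] -> total=22
Click 3 (0,3) count=2: revealed 0 new [(none)] -> total=22
Click 4 (4,2) count=2: revealed 0 new [(none)] -> total=22

Answer: ####..
####..
####..
####..
###...
###...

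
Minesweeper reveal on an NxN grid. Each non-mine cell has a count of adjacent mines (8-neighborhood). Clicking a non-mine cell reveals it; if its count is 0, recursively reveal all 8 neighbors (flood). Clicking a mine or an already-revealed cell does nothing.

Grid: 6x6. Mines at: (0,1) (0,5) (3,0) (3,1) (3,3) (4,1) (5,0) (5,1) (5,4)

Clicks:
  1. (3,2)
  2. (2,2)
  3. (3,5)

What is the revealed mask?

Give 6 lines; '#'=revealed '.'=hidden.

Click 1 (3,2) count=3: revealed 1 new [(3,2)] -> total=1
Click 2 (2,2) count=2: revealed 1 new [(2,2)] -> total=2
Click 3 (3,5) count=0: revealed 8 new [(1,4) (1,5) (2,4) (2,5) (3,4) (3,5) (4,4) (4,5)] -> total=10

Answer: ......
....##
..#.##
..#.##
....##
......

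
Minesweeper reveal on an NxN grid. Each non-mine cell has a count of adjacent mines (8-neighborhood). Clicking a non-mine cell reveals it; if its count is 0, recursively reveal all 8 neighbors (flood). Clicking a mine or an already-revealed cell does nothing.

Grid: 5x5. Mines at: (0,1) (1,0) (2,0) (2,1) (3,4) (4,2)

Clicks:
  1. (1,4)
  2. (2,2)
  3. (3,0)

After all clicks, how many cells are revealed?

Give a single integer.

Click 1 (1,4) count=0: revealed 9 new [(0,2) (0,3) (0,4) (1,2) (1,3) (1,4) (2,2) (2,3) (2,4)] -> total=9
Click 2 (2,2) count=1: revealed 0 new [(none)] -> total=9
Click 3 (3,0) count=2: revealed 1 new [(3,0)] -> total=10

Answer: 10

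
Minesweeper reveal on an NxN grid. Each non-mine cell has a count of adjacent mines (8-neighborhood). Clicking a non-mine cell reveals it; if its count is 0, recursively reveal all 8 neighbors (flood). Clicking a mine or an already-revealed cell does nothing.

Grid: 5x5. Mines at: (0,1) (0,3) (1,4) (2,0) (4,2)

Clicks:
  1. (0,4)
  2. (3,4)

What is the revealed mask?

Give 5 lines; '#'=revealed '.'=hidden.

Click 1 (0,4) count=2: revealed 1 new [(0,4)] -> total=1
Click 2 (3,4) count=0: revealed 6 new [(2,3) (2,4) (3,3) (3,4) (4,3) (4,4)] -> total=7

Answer: ....#
.....
...##
...##
...##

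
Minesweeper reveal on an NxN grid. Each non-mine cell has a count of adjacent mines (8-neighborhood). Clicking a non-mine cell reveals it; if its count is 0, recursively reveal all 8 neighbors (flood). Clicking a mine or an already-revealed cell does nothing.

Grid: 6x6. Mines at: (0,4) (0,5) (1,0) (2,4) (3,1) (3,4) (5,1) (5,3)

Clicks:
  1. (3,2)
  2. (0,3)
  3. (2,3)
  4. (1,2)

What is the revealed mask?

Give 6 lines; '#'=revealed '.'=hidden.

Answer: .###..
.###..
.###..
..#...
......
......

Derivation:
Click 1 (3,2) count=1: revealed 1 new [(3,2)] -> total=1
Click 2 (0,3) count=1: revealed 1 new [(0,3)] -> total=2
Click 3 (2,3) count=2: revealed 1 new [(2,3)] -> total=3
Click 4 (1,2) count=0: revealed 7 new [(0,1) (0,2) (1,1) (1,2) (1,3) (2,1) (2,2)] -> total=10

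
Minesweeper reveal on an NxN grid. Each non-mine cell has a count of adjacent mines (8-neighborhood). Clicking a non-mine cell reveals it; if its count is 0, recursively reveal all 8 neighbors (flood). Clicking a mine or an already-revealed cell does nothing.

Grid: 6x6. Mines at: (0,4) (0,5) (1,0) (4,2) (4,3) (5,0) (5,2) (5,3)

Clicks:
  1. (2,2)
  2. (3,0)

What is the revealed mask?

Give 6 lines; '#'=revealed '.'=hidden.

Click 1 (2,2) count=0: revealed 22 new [(0,1) (0,2) (0,3) (1,1) (1,2) (1,3) (1,4) (1,5) (2,1) (2,2) (2,3) (2,4) (2,5) (3,1) (3,2) (3,3) (3,4) (3,5) (4,4) (4,5) (5,4) (5,5)] -> total=22
Click 2 (3,0) count=0: revealed 4 new [(2,0) (3,0) (4,0) (4,1)] -> total=26

Answer: .###..
.#####
######
######
##..##
....##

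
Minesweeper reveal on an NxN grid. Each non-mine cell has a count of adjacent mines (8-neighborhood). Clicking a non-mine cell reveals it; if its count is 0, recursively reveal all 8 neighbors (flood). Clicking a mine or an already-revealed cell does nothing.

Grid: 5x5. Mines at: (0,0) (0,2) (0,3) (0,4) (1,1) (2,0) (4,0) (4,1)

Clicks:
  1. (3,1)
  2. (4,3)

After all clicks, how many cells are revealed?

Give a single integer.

Answer: 13

Derivation:
Click 1 (3,1) count=3: revealed 1 new [(3,1)] -> total=1
Click 2 (4,3) count=0: revealed 12 new [(1,2) (1,3) (1,4) (2,2) (2,3) (2,4) (3,2) (3,3) (3,4) (4,2) (4,3) (4,4)] -> total=13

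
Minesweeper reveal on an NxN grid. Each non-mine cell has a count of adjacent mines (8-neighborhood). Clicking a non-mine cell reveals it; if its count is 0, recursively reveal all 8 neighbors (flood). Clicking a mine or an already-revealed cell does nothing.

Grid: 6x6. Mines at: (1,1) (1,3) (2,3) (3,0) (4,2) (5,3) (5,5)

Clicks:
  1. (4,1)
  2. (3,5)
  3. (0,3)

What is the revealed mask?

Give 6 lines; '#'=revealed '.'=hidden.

Click 1 (4,1) count=2: revealed 1 new [(4,1)] -> total=1
Click 2 (3,5) count=0: revealed 10 new [(0,4) (0,5) (1,4) (1,5) (2,4) (2,5) (3,4) (3,5) (4,4) (4,5)] -> total=11
Click 3 (0,3) count=1: revealed 1 new [(0,3)] -> total=12

Answer: ...###
....##
....##
....##
.#..##
......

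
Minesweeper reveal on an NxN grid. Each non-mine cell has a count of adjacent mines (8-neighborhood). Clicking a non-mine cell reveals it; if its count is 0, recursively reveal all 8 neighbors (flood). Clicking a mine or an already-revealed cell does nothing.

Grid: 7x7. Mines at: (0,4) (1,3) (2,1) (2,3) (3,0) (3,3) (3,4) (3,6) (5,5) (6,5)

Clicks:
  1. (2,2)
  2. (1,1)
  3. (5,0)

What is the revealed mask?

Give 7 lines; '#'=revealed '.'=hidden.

Answer: .......
.#.....
..#....
.......
#####..
#####..
#####..

Derivation:
Click 1 (2,2) count=4: revealed 1 new [(2,2)] -> total=1
Click 2 (1,1) count=1: revealed 1 new [(1,1)] -> total=2
Click 3 (5,0) count=0: revealed 15 new [(4,0) (4,1) (4,2) (4,3) (4,4) (5,0) (5,1) (5,2) (5,3) (5,4) (6,0) (6,1) (6,2) (6,3) (6,4)] -> total=17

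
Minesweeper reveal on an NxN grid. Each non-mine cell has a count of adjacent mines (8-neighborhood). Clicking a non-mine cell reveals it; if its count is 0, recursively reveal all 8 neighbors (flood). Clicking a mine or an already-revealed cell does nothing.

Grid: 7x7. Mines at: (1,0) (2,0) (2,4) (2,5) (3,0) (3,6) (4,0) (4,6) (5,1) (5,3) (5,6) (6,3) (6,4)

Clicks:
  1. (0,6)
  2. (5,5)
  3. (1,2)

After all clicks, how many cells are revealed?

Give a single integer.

Answer: 22

Derivation:
Click 1 (0,6) count=0: revealed 21 new [(0,1) (0,2) (0,3) (0,4) (0,5) (0,6) (1,1) (1,2) (1,3) (1,4) (1,5) (1,6) (2,1) (2,2) (2,3) (3,1) (3,2) (3,3) (4,1) (4,2) (4,3)] -> total=21
Click 2 (5,5) count=3: revealed 1 new [(5,5)] -> total=22
Click 3 (1,2) count=0: revealed 0 new [(none)] -> total=22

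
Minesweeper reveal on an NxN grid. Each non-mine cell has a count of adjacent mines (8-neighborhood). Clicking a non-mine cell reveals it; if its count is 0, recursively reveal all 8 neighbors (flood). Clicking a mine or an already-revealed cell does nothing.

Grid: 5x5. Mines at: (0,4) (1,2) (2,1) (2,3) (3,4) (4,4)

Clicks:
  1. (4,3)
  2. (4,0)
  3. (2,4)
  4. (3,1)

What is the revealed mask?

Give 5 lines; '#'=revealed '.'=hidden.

Click 1 (4,3) count=2: revealed 1 new [(4,3)] -> total=1
Click 2 (4,0) count=0: revealed 7 new [(3,0) (3,1) (3,2) (3,3) (4,0) (4,1) (4,2)] -> total=8
Click 3 (2,4) count=2: revealed 1 new [(2,4)] -> total=9
Click 4 (3,1) count=1: revealed 0 new [(none)] -> total=9

Answer: .....
.....
....#
####.
####.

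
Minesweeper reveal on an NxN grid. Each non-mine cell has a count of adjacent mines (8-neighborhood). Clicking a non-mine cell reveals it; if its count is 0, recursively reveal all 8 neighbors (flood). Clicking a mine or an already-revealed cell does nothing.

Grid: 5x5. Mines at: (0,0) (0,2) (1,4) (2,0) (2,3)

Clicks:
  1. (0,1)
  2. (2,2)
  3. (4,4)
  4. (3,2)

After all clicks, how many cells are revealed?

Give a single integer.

Click 1 (0,1) count=2: revealed 1 new [(0,1)] -> total=1
Click 2 (2,2) count=1: revealed 1 new [(2,2)] -> total=2
Click 3 (4,4) count=0: revealed 10 new [(3,0) (3,1) (3,2) (3,3) (3,4) (4,0) (4,1) (4,2) (4,3) (4,4)] -> total=12
Click 4 (3,2) count=1: revealed 0 new [(none)] -> total=12

Answer: 12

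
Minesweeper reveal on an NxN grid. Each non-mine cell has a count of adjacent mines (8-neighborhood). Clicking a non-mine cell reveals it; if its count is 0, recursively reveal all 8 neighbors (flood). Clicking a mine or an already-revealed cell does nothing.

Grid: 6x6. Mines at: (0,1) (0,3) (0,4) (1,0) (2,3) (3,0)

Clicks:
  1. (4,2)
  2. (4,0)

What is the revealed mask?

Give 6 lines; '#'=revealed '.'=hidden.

Click 1 (4,2) count=0: revealed 21 new [(1,4) (1,5) (2,4) (2,5) (3,1) (3,2) (3,3) (3,4) (3,5) (4,0) (4,1) (4,2) (4,3) (4,4) (4,5) (5,0) (5,1) (5,2) (5,3) (5,4) (5,5)] -> total=21
Click 2 (4,0) count=1: revealed 0 new [(none)] -> total=21

Answer: ......
....##
....##
.#####
######
######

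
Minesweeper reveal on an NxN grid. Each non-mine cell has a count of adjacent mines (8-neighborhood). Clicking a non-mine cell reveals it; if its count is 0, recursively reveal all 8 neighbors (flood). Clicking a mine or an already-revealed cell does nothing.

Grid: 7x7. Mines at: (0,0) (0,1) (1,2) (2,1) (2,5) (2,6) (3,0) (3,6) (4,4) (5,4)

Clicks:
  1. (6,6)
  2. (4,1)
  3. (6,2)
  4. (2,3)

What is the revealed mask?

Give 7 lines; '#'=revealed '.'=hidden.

Click 1 (6,6) count=0: revealed 6 new [(4,5) (4,6) (5,5) (5,6) (6,5) (6,6)] -> total=6
Click 2 (4,1) count=1: revealed 1 new [(4,1)] -> total=7
Click 3 (6,2) count=0: revealed 14 new [(3,1) (3,2) (3,3) (4,0) (4,2) (4,3) (5,0) (5,1) (5,2) (5,3) (6,0) (6,1) (6,2) (6,3)] -> total=21
Click 4 (2,3) count=1: revealed 1 new [(2,3)] -> total=22

Answer: .......
.......
...#...
.###...
####.##
####.##
####.##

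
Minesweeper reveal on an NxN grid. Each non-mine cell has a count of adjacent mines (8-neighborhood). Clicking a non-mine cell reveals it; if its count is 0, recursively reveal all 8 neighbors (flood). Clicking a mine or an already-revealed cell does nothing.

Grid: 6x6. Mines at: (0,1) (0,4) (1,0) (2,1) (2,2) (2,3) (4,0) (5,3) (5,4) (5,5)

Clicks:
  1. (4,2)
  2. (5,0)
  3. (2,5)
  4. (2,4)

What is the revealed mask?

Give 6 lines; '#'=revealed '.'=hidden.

Click 1 (4,2) count=1: revealed 1 new [(4,2)] -> total=1
Click 2 (5,0) count=1: revealed 1 new [(5,0)] -> total=2
Click 3 (2,5) count=0: revealed 8 new [(1,4) (1,5) (2,4) (2,5) (3,4) (3,5) (4,4) (4,5)] -> total=10
Click 4 (2,4) count=1: revealed 0 new [(none)] -> total=10

Answer: ......
....##
....##
....##
..#.##
#.....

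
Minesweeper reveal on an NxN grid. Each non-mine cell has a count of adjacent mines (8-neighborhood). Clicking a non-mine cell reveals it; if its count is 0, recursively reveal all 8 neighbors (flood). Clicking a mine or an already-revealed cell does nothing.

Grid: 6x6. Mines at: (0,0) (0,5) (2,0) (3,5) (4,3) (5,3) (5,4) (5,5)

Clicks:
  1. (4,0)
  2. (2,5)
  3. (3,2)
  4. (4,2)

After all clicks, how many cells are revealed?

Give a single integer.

Answer: 10

Derivation:
Click 1 (4,0) count=0: revealed 9 new [(3,0) (3,1) (3,2) (4,0) (4,1) (4,2) (5,0) (5,1) (5,2)] -> total=9
Click 2 (2,5) count=1: revealed 1 new [(2,5)] -> total=10
Click 3 (3,2) count=1: revealed 0 new [(none)] -> total=10
Click 4 (4,2) count=2: revealed 0 new [(none)] -> total=10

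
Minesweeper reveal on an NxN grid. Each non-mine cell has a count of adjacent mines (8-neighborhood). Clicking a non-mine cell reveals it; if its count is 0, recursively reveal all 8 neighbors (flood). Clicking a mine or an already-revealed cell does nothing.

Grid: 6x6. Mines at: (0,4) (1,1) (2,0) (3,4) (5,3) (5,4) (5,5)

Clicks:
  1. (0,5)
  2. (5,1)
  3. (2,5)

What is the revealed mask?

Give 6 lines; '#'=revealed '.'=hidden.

Click 1 (0,5) count=1: revealed 1 new [(0,5)] -> total=1
Click 2 (5,1) count=0: revealed 14 new [(2,1) (2,2) (2,3) (3,0) (3,1) (3,2) (3,3) (4,0) (4,1) (4,2) (4,3) (5,0) (5,1) (5,2)] -> total=15
Click 3 (2,5) count=1: revealed 1 new [(2,5)] -> total=16

Answer: .....#
......
.###.#
####..
####..
###...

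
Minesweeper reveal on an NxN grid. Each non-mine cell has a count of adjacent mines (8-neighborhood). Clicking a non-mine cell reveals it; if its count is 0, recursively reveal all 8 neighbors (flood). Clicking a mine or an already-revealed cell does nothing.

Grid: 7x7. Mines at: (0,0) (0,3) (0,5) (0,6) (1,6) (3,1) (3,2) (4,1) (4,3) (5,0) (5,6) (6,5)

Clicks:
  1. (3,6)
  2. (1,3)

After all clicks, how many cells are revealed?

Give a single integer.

Click 1 (3,6) count=0: revealed 14 new [(1,3) (1,4) (1,5) (2,3) (2,4) (2,5) (2,6) (3,3) (3,4) (3,5) (3,6) (4,4) (4,5) (4,6)] -> total=14
Click 2 (1,3) count=1: revealed 0 new [(none)] -> total=14

Answer: 14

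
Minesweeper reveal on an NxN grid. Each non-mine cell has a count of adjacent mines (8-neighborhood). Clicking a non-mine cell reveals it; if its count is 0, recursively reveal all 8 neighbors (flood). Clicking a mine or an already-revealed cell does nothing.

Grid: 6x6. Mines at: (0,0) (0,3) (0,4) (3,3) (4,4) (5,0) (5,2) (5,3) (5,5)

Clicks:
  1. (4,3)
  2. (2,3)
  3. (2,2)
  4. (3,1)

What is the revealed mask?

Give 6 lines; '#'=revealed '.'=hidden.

Click 1 (4,3) count=4: revealed 1 new [(4,3)] -> total=1
Click 2 (2,3) count=1: revealed 1 new [(2,3)] -> total=2
Click 3 (2,2) count=1: revealed 1 new [(2,2)] -> total=3
Click 4 (3,1) count=0: revealed 11 new [(1,0) (1,1) (1,2) (2,0) (2,1) (3,0) (3,1) (3,2) (4,0) (4,1) (4,2)] -> total=14

Answer: ......
###...
####..
###...
####..
......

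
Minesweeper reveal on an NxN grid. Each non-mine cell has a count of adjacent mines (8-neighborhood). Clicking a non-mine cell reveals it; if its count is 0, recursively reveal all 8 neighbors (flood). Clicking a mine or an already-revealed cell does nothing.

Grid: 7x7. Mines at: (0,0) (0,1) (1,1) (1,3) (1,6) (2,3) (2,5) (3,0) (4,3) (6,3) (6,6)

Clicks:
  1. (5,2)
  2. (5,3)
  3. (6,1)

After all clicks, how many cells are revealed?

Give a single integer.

Click 1 (5,2) count=2: revealed 1 new [(5,2)] -> total=1
Click 2 (5,3) count=2: revealed 1 new [(5,3)] -> total=2
Click 3 (6,1) count=0: revealed 8 new [(4,0) (4,1) (4,2) (5,0) (5,1) (6,0) (6,1) (6,2)] -> total=10

Answer: 10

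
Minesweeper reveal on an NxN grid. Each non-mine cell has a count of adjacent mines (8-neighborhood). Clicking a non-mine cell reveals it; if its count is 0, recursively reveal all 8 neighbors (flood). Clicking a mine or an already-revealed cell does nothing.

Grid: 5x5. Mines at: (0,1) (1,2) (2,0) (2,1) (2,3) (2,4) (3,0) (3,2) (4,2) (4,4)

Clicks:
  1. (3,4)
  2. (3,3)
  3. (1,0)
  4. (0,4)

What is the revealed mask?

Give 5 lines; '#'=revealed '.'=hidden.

Click 1 (3,4) count=3: revealed 1 new [(3,4)] -> total=1
Click 2 (3,3) count=5: revealed 1 new [(3,3)] -> total=2
Click 3 (1,0) count=3: revealed 1 new [(1,0)] -> total=3
Click 4 (0,4) count=0: revealed 4 new [(0,3) (0,4) (1,3) (1,4)] -> total=7

Answer: ...##
#..##
.....
...##
.....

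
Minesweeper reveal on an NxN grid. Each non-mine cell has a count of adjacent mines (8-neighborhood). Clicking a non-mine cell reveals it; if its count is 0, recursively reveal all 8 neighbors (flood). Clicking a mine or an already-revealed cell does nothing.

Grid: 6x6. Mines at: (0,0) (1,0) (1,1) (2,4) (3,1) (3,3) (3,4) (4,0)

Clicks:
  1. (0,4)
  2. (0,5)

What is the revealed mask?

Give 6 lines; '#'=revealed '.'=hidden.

Answer: ..####
..####
......
......
......
......

Derivation:
Click 1 (0,4) count=0: revealed 8 new [(0,2) (0,3) (0,4) (0,5) (1,2) (1,3) (1,4) (1,5)] -> total=8
Click 2 (0,5) count=0: revealed 0 new [(none)] -> total=8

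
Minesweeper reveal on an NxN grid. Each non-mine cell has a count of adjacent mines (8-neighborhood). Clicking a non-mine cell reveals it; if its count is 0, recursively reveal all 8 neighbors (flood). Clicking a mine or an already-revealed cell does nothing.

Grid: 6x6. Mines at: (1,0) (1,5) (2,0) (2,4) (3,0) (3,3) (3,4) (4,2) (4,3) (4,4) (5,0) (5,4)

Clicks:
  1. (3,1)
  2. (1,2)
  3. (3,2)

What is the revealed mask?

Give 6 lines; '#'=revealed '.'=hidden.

Answer: .####.
.####.
.###..
.##...
......
......

Derivation:
Click 1 (3,1) count=3: revealed 1 new [(3,1)] -> total=1
Click 2 (1,2) count=0: revealed 11 new [(0,1) (0,2) (0,3) (0,4) (1,1) (1,2) (1,3) (1,4) (2,1) (2,2) (2,3)] -> total=12
Click 3 (3,2) count=3: revealed 1 new [(3,2)] -> total=13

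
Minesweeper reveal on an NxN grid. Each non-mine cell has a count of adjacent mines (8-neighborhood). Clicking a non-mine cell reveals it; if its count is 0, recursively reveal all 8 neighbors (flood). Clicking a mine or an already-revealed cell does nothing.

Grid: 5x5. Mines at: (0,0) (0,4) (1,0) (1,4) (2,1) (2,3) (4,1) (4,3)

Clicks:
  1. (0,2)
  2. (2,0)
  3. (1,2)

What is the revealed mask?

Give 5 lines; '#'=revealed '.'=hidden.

Click 1 (0,2) count=0: revealed 6 new [(0,1) (0,2) (0,3) (1,1) (1,2) (1,3)] -> total=6
Click 2 (2,0) count=2: revealed 1 new [(2,0)] -> total=7
Click 3 (1,2) count=2: revealed 0 new [(none)] -> total=7

Answer: .###.
.###.
#....
.....
.....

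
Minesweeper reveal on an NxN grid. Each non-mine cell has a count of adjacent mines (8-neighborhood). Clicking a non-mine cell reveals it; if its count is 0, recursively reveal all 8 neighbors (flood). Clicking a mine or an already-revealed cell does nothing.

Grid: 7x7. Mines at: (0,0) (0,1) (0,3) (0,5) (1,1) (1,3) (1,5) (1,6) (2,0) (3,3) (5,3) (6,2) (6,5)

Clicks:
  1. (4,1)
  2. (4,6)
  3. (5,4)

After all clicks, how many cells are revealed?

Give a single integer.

Answer: 23

Derivation:
Click 1 (4,1) count=0: revealed 11 new [(3,0) (3,1) (3,2) (4,0) (4,1) (4,2) (5,0) (5,1) (5,2) (6,0) (6,1)] -> total=11
Click 2 (4,6) count=0: revealed 12 new [(2,4) (2,5) (2,6) (3,4) (3,5) (3,6) (4,4) (4,5) (4,6) (5,4) (5,5) (5,6)] -> total=23
Click 3 (5,4) count=2: revealed 0 new [(none)] -> total=23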